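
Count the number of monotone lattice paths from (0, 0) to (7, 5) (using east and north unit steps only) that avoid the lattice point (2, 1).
Number of paths = 414

Total paths from (0, 0) to (7, 5): C(12, 7) = 792. Paths through (2, 1): (paths (0, 0) → (2, 1)) × (paths (2, 1) → (7, 5)) = C(3, 2) · C(9, 5) = 3 · 126 = 378. Avoidance count = 792 − 378 = 414.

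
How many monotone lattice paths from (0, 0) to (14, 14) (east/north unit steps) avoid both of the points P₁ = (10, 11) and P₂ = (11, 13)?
Number of paths = 22019556

Inclusion–exclusion. Total paths: C(28, 14) = 40116600. Through P₁: C(21, 10)·C(7, 4) = 12345060. Through P₂: C(24, 11)·C(4, 3) = 9984576. Since P₁ is strictly southwest of P₂, a monotone path through both must visit P₁ then P₂; paths through both = C(21, 10)·C(3, 1)·C(4, 3) = 4232592. Avoid both = 40116600 − 12345060 − 9984576 + 4232592 = 22019556.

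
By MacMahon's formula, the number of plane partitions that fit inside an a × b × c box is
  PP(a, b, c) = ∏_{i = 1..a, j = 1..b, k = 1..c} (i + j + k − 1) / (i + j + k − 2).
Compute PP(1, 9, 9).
PP(1, 9, 9) = 48620

Evaluate the triple product over i = 1..1, j = 1..9, k = 1..9. The factors are (2/1) · (3/2) · (4/3) · (5/4) · (6/5) · (7/6) · (8/7) · (9/8) · … (81 factors total). The numerators and denominators telescope so the product is an integer; carrying out the multiplication exactly gives PP(1, 9, 9) = 48620.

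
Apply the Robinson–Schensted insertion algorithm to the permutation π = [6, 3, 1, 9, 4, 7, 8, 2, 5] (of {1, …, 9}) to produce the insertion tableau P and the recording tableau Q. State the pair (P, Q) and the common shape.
P = [1, 2, 5, 8] / [3, 4, 7] / [6, 9];  Q = [1, 4, 6, 7] / [2, 5, 9] / [3, 8];  common shape = (4, 3, 2)

Row-insert the values π_1, π_2, … into P one at a time, bumping the leftmost entry strictly greater than the inserted value down to the next row. The recording tableau Q records, in position (i, j), the step at which that cell was added to P.
  Insert 6 (step 1): P = [6];  Q = [1]
  Insert 3 (step 2): P = [3] / [6];  Q = [1] / [2]
  Insert 1 (step 3): P = [1] / [3] / [6];  Q = [1] / [2] / [3]
  Insert 9 (step 4): P = [1, 9] / [3] / [6];  Q = [1, 4] / [2] / [3]
  Insert 4 (step 5): P = [1, 4] / [3, 9] / [6];  Q = [1, 4] / [2, 5] / [3]
  Insert 7 (step 6): P = [1, 4, 7] / [3, 9] / [6];  Q = [1, 4, 6] / [2, 5] / [3]
  Insert 8 (step 7): P = [1, 4, 7, 8] / [3, 9] / [6];  Q = [1, 4, 6, 7] / [2, 5] / [3]
  Insert 2 (step 8): P = [1, 2, 7, 8] / [3, 4] / [6, 9];  Q = [1, 4, 6, 7] / [2, 5] / [3, 8]
  Insert 5 (step 9): P = [1, 2, 5, 8] / [3, 4, 7] / [6, 9];  Q = [1, 4, 6, 7] / [2, 5, 9] / [3, 8]
Final shape: (4, 3, 2).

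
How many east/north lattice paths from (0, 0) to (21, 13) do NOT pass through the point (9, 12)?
Number of paths = 924162670

Total paths from (0, 0) to (21, 13): C(34, 21) = 927983760. Paths through (9, 12): (paths (0, 0) → (9, 12)) × (paths (9, 12) → (21, 13)) = C(21, 9) · C(13, 12) = 293930 · 13 = 3821090. Avoidance count = 927983760 − 3821090 = 924162670.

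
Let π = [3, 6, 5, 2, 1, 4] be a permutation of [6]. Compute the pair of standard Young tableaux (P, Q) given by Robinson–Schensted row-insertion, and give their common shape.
P = [1, 4] / [2, 5] / [3] / [6];  Q = [1, 2] / [3, 6] / [4] / [5];  common shape = (2, 2, 1, 1)

Row-insert the values π_1, π_2, … into P one at a time, bumping the leftmost entry strictly greater than the inserted value down to the next row. The recording tableau Q records, in position (i, j), the step at which that cell was added to P.
  Insert 3 (step 1): P = [3];  Q = [1]
  Insert 6 (step 2): P = [3, 6];  Q = [1, 2]
  Insert 5 (step 3): P = [3, 5] / [6];  Q = [1, 2] / [3]
  Insert 2 (step 4): P = [2, 5] / [3] / [6];  Q = [1, 2] / [3] / [4]
  Insert 1 (step 5): P = [1, 5] / [2] / [3] / [6];  Q = [1, 2] / [3] / [4] / [5]
  Insert 4 (step 6): P = [1, 4] / [2, 5] / [3] / [6];  Q = [1, 2] / [3, 6] / [4] / [5]
Final shape: (2, 2, 1, 1).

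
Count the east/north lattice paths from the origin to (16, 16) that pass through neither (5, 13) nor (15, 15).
Number of paths = 288857574

Inclusion–exclusion. Total paths: C(32, 16) = 601080390. Through P₁: C(18, 5)·C(14, 11) = 3118752. Through P₂: C(30, 15)·C(2, 1) = 310235040. Since P₁ is strictly southwest of P₂, a monotone path through both must visit P₁ then P₂; paths through both = C(18, 5)·C(12, 10)·C(2, 1) = 1130976. Avoid both = 601080390 − 3118752 − 310235040 + 1130976 = 288857574.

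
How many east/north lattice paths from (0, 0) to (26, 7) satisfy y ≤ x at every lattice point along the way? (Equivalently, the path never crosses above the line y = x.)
Number of paths = 3164480

By the reflection principle (André's argument), the number of monotone paths to (26, 7) with n ≤ m that never go above y = x is C(33, 26) − C(33, 27) = 4272048 − 1107568 = 3164480.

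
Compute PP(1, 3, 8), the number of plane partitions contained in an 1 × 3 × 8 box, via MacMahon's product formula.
PP(1, 3, 8) = 165

Evaluate the triple product over i = 1..1, j = 1..3, k = 1..8. The factors are (2/1) · (3/2) · (4/3) · (5/4) · (6/5) · (7/6) · (8/7) · (9/8) · … (24 factors total). The numerators and denominators telescope so the product is an integer; carrying out the multiplication exactly gives PP(1, 3, 8) = 165.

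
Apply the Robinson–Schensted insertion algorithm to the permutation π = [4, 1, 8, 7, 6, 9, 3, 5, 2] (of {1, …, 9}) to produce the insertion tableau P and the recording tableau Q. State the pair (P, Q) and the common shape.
P = [1, 2, 5] / [3, 6, 9] / [4] / [7] / [8];  Q = [1, 3, 6] / [2, 4, 8] / [5] / [7] / [9];  common shape = (3, 3, 1, 1, 1)

Row-insert the values π_1, π_2, … into P one at a time, bumping the leftmost entry strictly greater than the inserted value down to the next row. The recording tableau Q records, in position (i, j), the step at which that cell was added to P.
  Insert 4 (step 1): P = [4];  Q = [1]
  Insert 1 (step 2): P = [1] / [4];  Q = [1] / [2]
  Insert 8 (step 3): P = [1, 8] / [4];  Q = [1, 3] / [2]
  Insert 7 (step 4): P = [1, 7] / [4, 8];  Q = [1, 3] / [2, 4]
  Insert 6 (step 5): P = [1, 6] / [4, 7] / [8];  Q = [1, 3] / [2, 4] / [5]
  Insert 9 (step 6): P = [1, 6, 9] / [4, 7] / [8];  Q = [1, 3, 6] / [2, 4] / [5]
  Insert 3 (step 7): P = [1, 3, 9] / [4, 6] / [7] / [8];  Q = [1, 3, 6] / [2, 4] / [5] / [7]
  Insert 5 (step 8): P = [1, 3, 5] / [4, 6, 9] / [7] / [8];  Q = [1, 3, 6] / [2, 4, 8] / [5] / [7]
  Insert 2 (step 9): P = [1, 2, 5] / [3, 6, 9] / [4] / [7] / [8];  Q = [1, 3, 6] / [2, 4, 8] / [5] / [7] / [9]
Final shape: (3, 3, 1, 1, 1).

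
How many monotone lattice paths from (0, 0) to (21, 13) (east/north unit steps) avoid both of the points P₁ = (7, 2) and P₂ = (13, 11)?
Number of paths = 663298980

Inclusion–exclusion. Total paths: C(34, 21) = 927983760. Through P₁: C(9, 7)·C(25, 14) = 160466400. Through P₂: C(24, 13)·C(10, 8) = 112326480. Since P₁ is strictly southwest of P₂, a monotone path through both must visit P₁ then P₂; paths through both = C(9, 7)·C(15, 6)·C(10, 8) = 8108100. Avoid both = 927983760 − 160466400 − 112326480 + 8108100 = 663298980.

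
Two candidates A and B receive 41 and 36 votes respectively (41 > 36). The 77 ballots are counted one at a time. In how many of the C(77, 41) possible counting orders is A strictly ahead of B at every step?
Strict-lead orderings = 757584789873571409050

Total orderings of the 77 votes with 41 for A: C(77, 41) = 11666805764052999699370. By the Bertrand ballot formula (Cycle Lemma / reflection principle), the number of orderings in which A is strictly ahead of B throughout is (p − q)/(p + q) · C(p + q, p) = (41 − 36)/(41 + 36) · 11666805764052999699370 = 757584789873571409050.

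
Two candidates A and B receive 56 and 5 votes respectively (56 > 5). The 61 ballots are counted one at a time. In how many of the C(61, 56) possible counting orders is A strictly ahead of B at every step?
Strict-lead orderings = 4973877

Total orderings of the 61 votes with 56 for A: C(61, 56) = 5949147. By the Bertrand ballot formula (Cycle Lemma / reflection principle), the number of orderings in which A is strictly ahead of B throughout is (p − q)/(p + q) · C(p + q, p) = (56 − 5)/(56 + 5) · 5949147 = 4973877.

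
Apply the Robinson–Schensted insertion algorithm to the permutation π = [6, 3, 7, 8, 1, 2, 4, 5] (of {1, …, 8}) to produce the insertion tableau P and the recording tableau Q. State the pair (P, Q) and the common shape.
P = [1, 2, 4, 5] / [3, 7, 8] / [6];  Q = [1, 3, 4, 8] / [2, 6, 7] / [5];  common shape = (4, 3, 1)

Row-insert the values π_1, π_2, … into P one at a time, bumping the leftmost entry strictly greater than the inserted value down to the next row. The recording tableau Q records, in position (i, j), the step at which that cell was added to P.
  Insert 6 (step 1): P = [6];  Q = [1]
  Insert 3 (step 2): P = [3] / [6];  Q = [1] / [2]
  Insert 7 (step 3): P = [3, 7] / [6];  Q = [1, 3] / [2]
  Insert 8 (step 4): P = [3, 7, 8] / [6];  Q = [1, 3, 4] / [2]
  Insert 1 (step 5): P = [1, 7, 8] / [3] / [6];  Q = [1, 3, 4] / [2] / [5]
  Insert 2 (step 6): P = [1, 2, 8] / [3, 7] / [6];  Q = [1, 3, 4] / [2, 6] / [5]
  Insert 4 (step 7): P = [1, 2, 4] / [3, 7, 8] / [6];  Q = [1, 3, 4] / [2, 6, 7] / [5]
  Insert 5 (step 8): P = [1, 2, 4, 5] / [3, 7, 8] / [6];  Q = [1, 3, 4, 8] / [2, 6, 7] / [5]
Final shape: (4, 3, 1).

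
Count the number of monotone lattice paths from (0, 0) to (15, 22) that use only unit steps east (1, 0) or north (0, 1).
Number of paths = 9364199760

A monotone lattice path from (0, 0) to (15, 22) consists of 15 east steps and 22 north steps in some order, so it is determined by which 15 of the 37 steps are east. The count is C(37, 15) = 9364199760.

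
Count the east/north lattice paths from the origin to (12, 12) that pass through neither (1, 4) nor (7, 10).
Number of paths = 2014858

Inclusion–exclusion. Total paths: C(24, 12) = 2704156. Through P₁: C(5, 1)·C(19, 11) = 377910. Through P₂: C(17, 7)·C(7, 5) = 408408. Since P₁ is strictly southwest of P₂, a monotone path through both must visit P₁ then P₂; paths through both = C(5, 1)·C(12, 6)·C(7, 5) = 97020. Avoid both = 2704156 − 377910 − 408408 + 97020 = 2014858.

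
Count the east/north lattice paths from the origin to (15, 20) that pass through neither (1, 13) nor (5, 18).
Number of paths = 3244210830

Inclusion–exclusion. Total paths: C(35, 15) = 3247943160. Through P₁: C(14, 1)·C(21, 14) = 1627920. Through P₂: C(23, 5)·C(12, 10) = 2220834. Since P₁ is strictly southwest of P₂, a monotone path through both must visit P₁ then P₂; paths through both = C(14, 1)·C(9, 4)·C(12, 10) = 116424. Avoid both = 3247943160 − 1627920 − 2220834 + 116424 = 3244210830.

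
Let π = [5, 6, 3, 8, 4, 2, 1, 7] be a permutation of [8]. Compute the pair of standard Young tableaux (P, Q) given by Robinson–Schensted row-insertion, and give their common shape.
P = [1, 4, 7] / [2, 6, 8] / [3] / [5];  Q = [1, 2, 4] / [3, 5, 8] / [6] / [7];  common shape = (3, 3, 1, 1)

Row-insert the values π_1, π_2, … into P one at a time, bumping the leftmost entry strictly greater than the inserted value down to the next row. The recording tableau Q records, in position (i, j), the step at which that cell was added to P.
  Insert 5 (step 1): P = [5];  Q = [1]
  Insert 6 (step 2): P = [5, 6];  Q = [1, 2]
  Insert 3 (step 3): P = [3, 6] / [5];  Q = [1, 2] / [3]
  Insert 8 (step 4): P = [3, 6, 8] / [5];  Q = [1, 2, 4] / [3]
  Insert 4 (step 5): P = [3, 4, 8] / [5, 6];  Q = [1, 2, 4] / [3, 5]
  Insert 2 (step 6): P = [2, 4, 8] / [3, 6] / [5];  Q = [1, 2, 4] / [3, 5] / [6]
  Insert 1 (step 7): P = [1, 4, 8] / [2, 6] / [3] / [5];  Q = [1, 2, 4] / [3, 5] / [6] / [7]
  Insert 7 (step 8): P = [1, 4, 7] / [2, 6, 8] / [3] / [5];  Q = [1, 2, 4] / [3, 5, 8] / [6] / [7]
Final shape: (3, 3, 1, 1).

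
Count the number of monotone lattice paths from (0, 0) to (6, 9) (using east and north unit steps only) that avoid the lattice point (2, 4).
Number of paths = 3115

Total paths from (0, 0) to (6, 9): C(15, 6) = 5005. Paths through (2, 4): (paths (0, 0) → (2, 4)) × (paths (2, 4) → (6, 9)) = C(6, 2) · C(9, 4) = 15 · 126 = 1890. Avoidance count = 5005 − 1890 = 3115.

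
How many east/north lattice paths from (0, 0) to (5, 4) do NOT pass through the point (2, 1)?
Number of paths = 66

Total paths from (0, 0) to (5, 4): C(9, 5) = 126. Paths through (2, 1): (paths (0, 0) → (2, 1)) × (paths (2, 1) → (5, 4)) = C(3, 2) · C(6, 3) = 3 · 20 = 60. Avoidance count = 126 − 60 = 66.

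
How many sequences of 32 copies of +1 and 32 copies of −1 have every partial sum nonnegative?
C_32 = 55534064877048198

These ballot sequences are counted by the Catalan number C_n = (1/(n + 1)) · C(2n, n). For n = 32: C_32 = (1/33) · C(64, 32) = 1832624140942590534/33 = 55534064877048198.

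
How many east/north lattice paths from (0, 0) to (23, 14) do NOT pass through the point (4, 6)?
Number of paths = 5640871050

Total paths from (0, 0) to (23, 14): C(37, 23) = 6107086800. Paths through (4, 6): (paths (0, 0) → (4, 6)) × (paths (4, 6) → (23, 14)) = C(10, 4) · C(27, 19) = 210 · 2220075 = 466215750. Avoidance count = 6107086800 − 466215750 = 5640871050.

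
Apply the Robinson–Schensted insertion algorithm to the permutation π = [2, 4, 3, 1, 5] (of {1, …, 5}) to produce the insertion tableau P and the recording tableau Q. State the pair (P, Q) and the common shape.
P = [1, 3, 5] / [2] / [4];  Q = [1, 2, 5] / [3] / [4];  common shape = (3, 1, 1)

Row-insert the values π_1, π_2, … into P one at a time, bumping the leftmost entry strictly greater than the inserted value down to the next row. The recording tableau Q records, in position (i, j), the step at which that cell was added to P.
  Insert 2 (step 1): P = [2];  Q = [1]
  Insert 4 (step 2): P = [2, 4];  Q = [1, 2]
  Insert 3 (step 3): P = [2, 3] / [4];  Q = [1, 2] / [3]
  Insert 1 (step 4): P = [1, 3] / [2] / [4];  Q = [1, 2] / [3] / [4]
  Insert 5 (step 5): P = [1, 3, 5] / [2] / [4];  Q = [1, 2, 5] / [3] / [4]
Final shape: (3, 1, 1).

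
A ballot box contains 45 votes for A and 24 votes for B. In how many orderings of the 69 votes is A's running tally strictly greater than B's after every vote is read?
Strict-lead orderings = 701713235902693560

Total orderings of the 69 votes with 45 for A: C(69, 45) = 2305629203680278840. By the Bertrand ballot formula (Cycle Lemma / reflection principle), the number of orderings in which A is strictly ahead of B throughout is (p − q)/(p + q) · C(p + q, p) = (45 − 24)/(45 + 24) · 2305629203680278840 = 701713235902693560.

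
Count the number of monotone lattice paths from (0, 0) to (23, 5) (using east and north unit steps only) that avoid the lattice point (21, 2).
Number of paths = 95750

Total paths from (0, 0) to (23, 5): C(28, 23) = 98280. Paths through (21, 2): (paths (0, 0) → (21, 2)) × (paths (21, 2) → (23, 5)) = C(23, 21) · C(5, 2) = 253 · 10 = 2530. Avoidance count = 98280 − 2530 = 95750.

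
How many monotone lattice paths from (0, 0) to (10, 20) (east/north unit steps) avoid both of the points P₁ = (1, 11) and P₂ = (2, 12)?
Number of paths = 28599285

Inclusion–exclusion. Total paths: C(30, 10) = 30045015. Through P₁: C(12, 1)·C(18, 9) = 583440. Through P₂: C(14, 2)·C(16, 8) = 1171170. Since P₁ is strictly southwest of P₂, a monotone path through both must visit P₁ then P₂; paths through both = C(12, 1)·C(2, 1)·C(16, 8) = 308880. Avoid both = 30045015 − 583440 − 1171170 + 308880 = 28599285.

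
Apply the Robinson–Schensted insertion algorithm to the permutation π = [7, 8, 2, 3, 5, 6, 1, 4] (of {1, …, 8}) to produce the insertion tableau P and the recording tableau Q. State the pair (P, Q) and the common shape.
P = [1, 3, 4, 6] / [2, 5] / [7, 8];  Q = [1, 2, 5, 6] / [3, 4] / [7, 8];  common shape = (4, 2, 2)

Row-insert the values π_1, π_2, … into P one at a time, bumping the leftmost entry strictly greater than the inserted value down to the next row. The recording tableau Q records, in position (i, j), the step at which that cell was added to P.
  Insert 7 (step 1): P = [7];  Q = [1]
  Insert 8 (step 2): P = [7, 8];  Q = [1, 2]
  Insert 2 (step 3): P = [2, 8] / [7];  Q = [1, 2] / [3]
  Insert 3 (step 4): P = [2, 3] / [7, 8];  Q = [1, 2] / [3, 4]
  Insert 5 (step 5): P = [2, 3, 5] / [7, 8];  Q = [1, 2, 5] / [3, 4]
  Insert 6 (step 6): P = [2, 3, 5, 6] / [7, 8];  Q = [1, 2, 5, 6] / [3, 4]
  Insert 1 (step 7): P = [1, 3, 5, 6] / [2, 8] / [7];  Q = [1, 2, 5, 6] / [3, 4] / [7]
  Insert 4 (step 8): P = [1, 3, 4, 6] / [2, 5] / [7, 8];  Q = [1, 2, 5, 6] / [3, 4] / [7, 8]
Final shape: (4, 2, 2).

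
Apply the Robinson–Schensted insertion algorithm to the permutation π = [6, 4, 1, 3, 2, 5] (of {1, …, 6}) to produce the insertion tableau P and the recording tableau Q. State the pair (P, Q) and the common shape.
P = [1, 2, 5] / [3] / [4] / [6];  Q = [1, 4, 6] / [2] / [3] / [5];  common shape = (3, 1, 1, 1)

Row-insert the values π_1, π_2, … into P one at a time, bumping the leftmost entry strictly greater than the inserted value down to the next row. The recording tableau Q records, in position (i, j), the step at which that cell was added to P.
  Insert 6 (step 1): P = [6];  Q = [1]
  Insert 4 (step 2): P = [4] / [6];  Q = [1] / [2]
  Insert 1 (step 3): P = [1] / [4] / [6];  Q = [1] / [2] / [3]
  Insert 3 (step 4): P = [1, 3] / [4] / [6];  Q = [1, 4] / [2] / [3]
  Insert 2 (step 5): P = [1, 2] / [3] / [4] / [6];  Q = [1, 4] / [2] / [3] / [5]
  Insert 5 (step 6): P = [1, 2, 5] / [3] / [4] / [6];  Q = [1, 4, 6] / [2] / [3] / [5]
Final shape: (3, 1, 1, 1).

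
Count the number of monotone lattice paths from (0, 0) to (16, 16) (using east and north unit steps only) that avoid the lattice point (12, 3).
Number of paths = 599997490

Total paths from (0, 0) to (16, 16): C(32, 16) = 601080390. Paths through (12, 3): (paths (0, 0) → (12, 3)) × (paths (12, 3) → (16, 16)) = C(15, 12) · C(17, 4) = 455 · 2380 = 1082900. Avoidance count = 601080390 − 1082900 = 599997490.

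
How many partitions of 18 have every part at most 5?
p(18, parts ≤ 5) = 141

Use the recurrence p(n, m) = p(n, m−1) + p(n−m, m): either the largest part is < m (count p(n, m−1)) or the largest part is exactly m (remove one copy of m, count p(n−m, m)). With p(0, ·) = 1 this gives p(18, parts ≤ 5) = 141. (By conjugating Young diagrams, this also counts partitions of 18 into at most 5 parts.)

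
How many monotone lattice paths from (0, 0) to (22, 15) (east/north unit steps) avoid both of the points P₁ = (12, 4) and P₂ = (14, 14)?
Number of paths = 8362288320

Inclusion–exclusion. Total paths: C(37, 22) = 9364199760. Through P₁: C(16, 12)·C(21, 10) = 641943120. Through P₂: C(28, 14)·C(9, 8) = 361049400. Since P₁ is strictly southwest of P₂, a monotone path through both must visit P₁ then P₂; paths through both = C(16, 12)·C(12, 2)·C(9, 8) = 1081080. Avoid both = 9364199760 − 641943120 − 361049400 + 1081080 = 8362288320.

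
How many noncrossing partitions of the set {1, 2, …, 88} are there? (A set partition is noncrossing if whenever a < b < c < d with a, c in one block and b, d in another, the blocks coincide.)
C_88 = 64633260585762914370496637486146181462681535261000

These noncrossing partitions are counted by the Catalan number C_n = (1/(n + 1)) · C(2n, n). For n = 88: C_88 = (1/89) · C(176, 88) = 5752360192132899378974200736267010150178656638229000/89 = 64633260585762914370496637486146181462681535261000.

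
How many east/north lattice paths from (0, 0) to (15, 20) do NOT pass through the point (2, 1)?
Number of paths = 2205822360

Total paths from (0, 0) to (15, 20): C(35, 15) = 3247943160. Paths through (2, 1): (paths (0, 0) → (2, 1)) × (paths (2, 1) → (15, 20)) = C(3, 2) · C(32, 13) = 3 · 347373600 = 1042120800. Avoidance count = 3247943160 − 1042120800 = 2205822360.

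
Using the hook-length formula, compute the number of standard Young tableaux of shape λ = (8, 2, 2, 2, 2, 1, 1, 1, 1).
# SYT of shape (8, 2, 2, 2, 2, 1, 1, 1, 1) = 11022375

Hook-length formula: f^λ = n! / Π hook(c), product over all cells c of the Young diagram. For λ = (8, 2, 2, 2, 2, 1, 1, 1, 1), n = 20 boxes. Hook lengths by row (left-to-right, top-to-bottom): [16, 11, 6, 5, 4, 3, 2, 1]; [9, 4]; [8, 3]; [7, 2]; [6, 1]; [4]; [3]; [2]; [1]. Product of hooks = 220723937280. So f^λ = 20! / 220723937280 = 2432902008176640000 / 220723937280 = 11022375.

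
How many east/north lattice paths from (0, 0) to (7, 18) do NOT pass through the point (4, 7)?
Number of paths = 360580

Total paths from (0, 0) to (7, 18): C(25, 7) = 480700. Paths through (4, 7): (paths (0, 0) → (4, 7)) × (paths (4, 7) → (7, 18)) = C(11, 4) · C(14, 3) = 330 · 364 = 120120. Avoidance count = 480700 − 120120 = 360580.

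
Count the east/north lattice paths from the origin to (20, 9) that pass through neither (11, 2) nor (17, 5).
Number of paths = 8430315

Inclusion–exclusion. Total paths: C(29, 20) = 10015005. Through P₁: C(13, 11)·C(16, 9) = 892320. Through P₂: C(22, 17)·C(7, 3) = 921690. Since P₁ is strictly southwest of P₂, a monotone path through both must visit P₁ then P₂; paths through both = C(13, 11)·C(9, 6)·C(7, 3) = 229320. Avoid both = 10015005 − 892320 − 921690 + 229320 = 8430315.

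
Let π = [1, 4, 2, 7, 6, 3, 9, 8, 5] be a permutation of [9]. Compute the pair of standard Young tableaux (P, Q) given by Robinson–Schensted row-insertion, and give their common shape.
P = [1, 2, 3, 5] / [4, 6, 8] / [7, 9];  Q = [1, 2, 4, 7] / [3, 5, 8] / [6, 9];  common shape = (4, 3, 2)

Row-insert the values π_1, π_2, … into P one at a time, bumping the leftmost entry strictly greater than the inserted value down to the next row. The recording tableau Q records, in position (i, j), the step at which that cell was added to P.
  Insert 1 (step 1): P = [1];  Q = [1]
  Insert 4 (step 2): P = [1, 4];  Q = [1, 2]
  Insert 2 (step 3): P = [1, 2] / [4];  Q = [1, 2] / [3]
  Insert 7 (step 4): P = [1, 2, 7] / [4];  Q = [1, 2, 4] / [3]
  Insert 6 (step 5): P = [1, 2, 6] / [4, 7];  Q = [1, 2, 4] / [3, 5]
  Insert 3 (step 6): P = [1, 2, 3] / [4, 6] / [7];  Q = [1, 2, 4] / [3, 5] / [6]
  Insert 9 (step 7): P = [1, 2, 3, 9] / [4, 6] / [7];  Q = [1, 2, 4, 7] / [3, 5] / [6]
  Insert 8 (step 8): P = [1, 2, 3, 8] / [4, 6, 9] / [7];  Q = [1, 2, 4, 7] / [3, 5, 8] / [6]
  Insert 5 (step 9): P = [1, 2, 3, 5] / [4, 6, 8] / [7, 9];  Q = [1, 2, 4, 7] / [3, 5, 8] / [6, 9]
Final shape: (4, 3, 2).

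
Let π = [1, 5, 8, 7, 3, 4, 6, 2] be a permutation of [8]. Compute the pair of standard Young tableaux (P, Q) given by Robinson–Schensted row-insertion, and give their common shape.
P = [1, 2, 4, 6] / [3, 7] / [5] / [8];  Q = [1, 2, 3, 7] / [4, 6] / [5] / [8];  common shape = (4, 2, 1, 1)

Row-insert the values π_1, π_2, … into P one at a time, bumping the leftmost entry strictly greater than the inserted value down to the next row. The recording tableau Q records, in position (i, j), the step at which that cell was added to P.
  Insert 1 (step 1): P = [1];  Q = [1]
  Insert 5 (step 2): P = [1, 5];  Q = [1, 2]
  Insert 8 (step 3): P = [1, 5, 8];  Q = [1, 2, 3]
  Insert 7 (step 4): P = [1, 5, 7] / [8];  Q = [1, 2, 3] / [4]
  Insert 3 (step 5): P = [1, 3, 7] / [5] / [8];  Q = [1, 2, 3] / [4] / [5]
  Insert 4 (step 6): P = [1, 3, 4] / [5, 7] / [8];  Q = [1, 2, 3] / [4, 6] / [5]
  Insert 6 (step 7): P = [1, 3, 4, 6] / [5, 7] / [8];  Q = [1, 2, 3, 7] / [4, 6] / [5]
  Insert 2 (step 8): P = [1, 2, 4, 6] / [3, 7] / [5] / [8];  Q = [1, 2, 3, 7] / [4, 6] / [5] / [8]
Final shape: (4, 2, 1, 1).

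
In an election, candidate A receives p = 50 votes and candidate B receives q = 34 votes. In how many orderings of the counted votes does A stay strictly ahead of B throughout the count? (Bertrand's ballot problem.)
Strict-lead orderings = 70304834838164197398192

Total orderings of the 84 votes with 50 for A: C(84, 50) = 369100382900362036340508. By the Bertrand ballot formula (Cycle Lemma / reflection principle), the number of orderings in which A is strictly ahead of B throughout is (p − q)/(p + q) · C(p + q, p) = (50 − 34)/(50 + 34) · 369100382900362036340508 = 70304834838164197398192.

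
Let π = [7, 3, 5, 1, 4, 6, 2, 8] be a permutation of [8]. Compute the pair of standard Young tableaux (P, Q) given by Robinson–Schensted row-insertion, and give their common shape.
P = [1, 2, 6, 8] / [3, 4] / [5] / [7];  Q = [1, 3, 6, 8] / [2, 5] / [4] / [7];  common shape = (4, 2, 1, 1)

Row-insert the values π_1, π_2, … into P one at a time, bumping the leftmost entry strictly greater than the inserted value down to the next row. The recording tableau Q records, in position (i, j), the step at which that cell was added to P.
  Insert 7 (step 1): P = [7];  Q = [1]
  Insert 3 (step 2): P = [3] / [7];  Q = [1] / [2]
  Insert 5 (step 3): P = [3, 5] / [7];  Q = [1, 3] / [2]
  Insert 1 (step 4): P = [1, 5] / [3] / [7];  Q = [1, 3] / [2] / [4]
  Insert 4 (step 5): P = [1, 4] / [3, 5] / [7];  Q = [1, 3] / [2, 5] / [4]
  Insert 6 (step 6): P = [1, 4, 6] / [3, 5] / [7];  Q = [1, 3, 6] / [2, 5] / [4]
  Insert 2 (step 7): P = [1, 2, 6] / [3, 4] / [5] / [7];  Q = [1, 3, 6] / [2, 5] / [4] / [7]
  Insert 8 (step 8): P = [1, 2, 6, 8] / [3, 4] / [5] / [7];  Q = [1, 3, 6, 8] / [2, 5] / [4] / [7]
Final shape: (4, 2, 1, 1).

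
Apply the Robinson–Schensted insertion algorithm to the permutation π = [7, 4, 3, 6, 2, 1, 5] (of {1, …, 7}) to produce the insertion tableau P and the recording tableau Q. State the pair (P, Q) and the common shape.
P = [1, 5] / [2, 6] / [3] / [4] / [7];  Q = [1, 4] / [2, 7] / [3] / [5] / [6];  common shape = (2, 2, 1, 1, 1)

Row-insert the values π_1, π_2, … into P one at a time, bumping the leftmost entry strictly greater than the inserted value down to the next row. The recording tableau Q records, in position (i, j), the step at which that cell was added to P.
  Insert 7 (step 1): P = [7];  Q = [1]
  Insert 4 (step 2): P = [4] / [7];  Q = [1] / [2]
  Insert 3 (step 3): P = [3] / [4] / [7];  Q = [1] / [2] / [3]
  Insert 6 (step 4): P = [3, 6] / [4] / [7];  Q = [1, 4] / [2] / [3]
  Insert 2 (step 5): P = [2, 6] / [3] / [4] / [7];  Q = [1, 4] / [2] / [3] / [5]
  Insert 1 (step 6): P = [1, 6] / [2] / [3] / [4] / [7];  Q = [1, 4] / [2] / [3] / [5] / [6]
  Insert 5 (step 7): P = [1, 5] / [2, 6] / [3] / [4] / [7];  Q = [1, 4] / [2, 7] / [3] / [5] / [6]
Final shape: (2, 2, 1, 1, 1).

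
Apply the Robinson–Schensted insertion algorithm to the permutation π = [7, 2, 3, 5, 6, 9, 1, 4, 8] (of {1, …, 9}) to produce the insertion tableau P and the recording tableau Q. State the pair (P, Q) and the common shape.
P = [1, 3, 4, 6, 8] / [2, 5, 9] / [7];  Q = [1, 3, 4, 5, 6] / [2, 8, 9] / [7];  common shape = (5, 3, 1)

Row-insert the values π_1, π_2, … into P one at a time, bumping the leftmost entry strictly greater than the inserted value down to the next row. The recording tableau Q records, in position (i, j), the step at which that cell was added to P.
  Insert 7 (step 1): P = [7];  Q = [1]
  Insert 2 (step 2): P = [2] / [7];  Q = [1] / [2]
  Insert 3 (step 3): P = [2, 3] / [7];  Q = [1, 3] / [2]
  Insert 5 (step 4): P = [2, 3, 5] / [7];  Q = [1, 3, 4] / [2]
  Insert 6 (step 5): P = [2, 3, 5, 6] / [7];  Q = [1, 3, 4, 5] / [2]
  Insert 9 (step 6): P = [2, 3, 5, 6, 9] / [7];  Q = [1, 3, 4, 5, 6] / [2]
  Insert 1 (step 7): P = [1, 3, 5, 6, 9] / [2] / [7];  Q = [1, 3, 4, 5, 6] / [2] / [7]
  Insert 4 (step 8): P = [1, 3, 4, 6, 9] / [2, 5] / [7];  Q = [1, 3, 4, 5, 6] / [2, 8] / [7]
  Insert 8 (step 9): P = [1, 3, 4, 6, 8] / [2, 5, 9] / [7];  Q = [1, 3, 4, 5, 6] / [2, 8, 9] / [7]
Final shape: (5, 3, 1).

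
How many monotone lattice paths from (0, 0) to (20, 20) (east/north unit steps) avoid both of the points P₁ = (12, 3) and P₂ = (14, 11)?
Number of paths = 115147602570

Inclusion–exclusion. Total paths: C(40, 20) = 137846528820. Through P₁: C(15, 12)·C(25, 8) = 492116625. Through P₂: C(25, 14)·C(15, 6) = 22309287000. Since P₁ is strictly southwest of P₂, a monotone path through both must visit P₁ then P₂; paths through both = C(15, 12)·C(10, 2)·C(15, 6) = 102477375. Avoid both = 137846528820 − 492116625 − 22309287000 + 102477375 = 115147602570.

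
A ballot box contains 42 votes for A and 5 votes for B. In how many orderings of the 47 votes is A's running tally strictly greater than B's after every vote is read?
Strict-lead orderings = 1207569

Total orderings of the 47 votes with 42 for A: C(47, 42) = 1533939. By the Bertrand ballot formula (Cycle Lemma / reflection principle), the number of orderings in which A is strictly ahead of B throughout is (p − q)/(p + q) · C(p + q, p) = (42 − 5)/(42 + 5) · 1533939 = 1207569.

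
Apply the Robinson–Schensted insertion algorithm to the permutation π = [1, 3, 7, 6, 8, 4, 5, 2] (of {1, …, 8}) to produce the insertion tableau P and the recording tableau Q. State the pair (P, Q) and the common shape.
P = [1, 2, 4, 5] / [3, 8] / [6] / [7];  Q = [1, 2, 3, 5] / [4, 7] / [6] / [8];  common shape = (4, 2, 1, 1)

Row-insert the values π_1, π_2, … into P one at a time, bumping the leftmost entry strictly greater than the inserted value down to the next row. The recording tableau Q records, in position (i, j), the step at which that cell was added to P.
  Insert 1 (step 1): P = [1];  Q = [1]
  Insert 3 (step 2): P = [1, 3];  Q = [1, 2]
  Insert 7 (step 3): P = [1, 3, 7];  Q = [1, 2, 3]
  Insert 6 (step 4): P = [1, 3, 6] / [7];  Q = [1, 2, 3] / [4]
  Insert 8 (step 5): P = [1, 3, 6, 8] / [7];  Q = [1, 2, 3, 5] / [4]
  Insert 4 (step 6): P = [1, 3, 4, 8] / [6] / [7];  Q = [1, 2, 3, 5] / [4] / [6]
  Insert 5 (step 7): P = [1, 3, 4, 5] / [6, 8] / [7];  Q = [1, 2, 3, 5] / [4, 7] / [6]
  Insert 2 (step 8): P = [1, 2, 4, 5] / [3, 8] / [6] / [7];  Q = [1, 2, 3, 5] / [4, 7] / [6] / [8]
Final shape: (4, 2, 1, 1).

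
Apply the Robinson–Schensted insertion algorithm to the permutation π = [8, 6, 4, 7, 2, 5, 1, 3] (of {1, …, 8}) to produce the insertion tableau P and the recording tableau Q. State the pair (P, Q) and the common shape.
P = [1, 3] / [2, 5] / [4, 7] / [6] / [8];  Q = [1, 4] / [2, 6] / [3, 8] / [5] / [7];  common shape = (2, 2, 2, 1, 1)

Row-insert the values π_1, π_2, … into P one at a time, bumping the leftmost entry strictly greater than the inserted value down to the next row. The recording tableau Q records, in position (i, j), the step at which that cell was added to P.
  Insert 8 (step 1): P = [8];  Q = [1]
  Insert 6 (step 2): P = [6] / [8];  Q = [1] / [2]
  Insert 4 (step 3): P = [4] / [6] / [8];  Q = [1] / [2] / [3]
  Insert 7 (step 4): P = [4, 7] / [6] / [8];  Q = [1, 4] / [2] / [3]
  Insert 2 (step 5): P = [2, 7] / [4] / [6] / [8];  Q = [1, 4] / [2] / [3] / [5]
  Insert 5 (step 6): P = [2, 5] / [4, 7] / [6] / [8];  Q = [1, 4] / [2, 6] / [3] / [5]
  Insert 1 (step 7): P = [1, 5] / [2, 7] / [4] / [6] / [8];  Q = [1, 4] / [2, 6] / [3] / [5] / [7]
  Insert 3 (step 8): P = [1, 3] / [2, 5] / [4, 7] / [6] / [8];  Q = [1, 4] / [2, 6] / [3, 8] / [5] / [7]
Final shape: (2, 2, 2, 1, 1).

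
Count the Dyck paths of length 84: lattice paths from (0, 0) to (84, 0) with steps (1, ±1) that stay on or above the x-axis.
C_42 = 39044429911904443959240

These Dyck paths are counted by the Catalan number C_n = (1/(n + 1)) · C(2n, n). For n = 42: C_42 = (1/43) · C(84, 42) = 1678910486211891090247320/43 = 39044429911904443959240.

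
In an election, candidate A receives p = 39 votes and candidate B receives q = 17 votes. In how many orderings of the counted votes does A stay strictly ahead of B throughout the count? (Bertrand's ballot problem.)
Strict-lead orderings = 38499031112850

Total orderings of the 56 votes with 39 for A: C(56, 39) = 97997533741800. By the Bertrand ballot formula (Cycle Lemma / reflection principle), the number of orderings in which A is strictly ahead of B throughout is (p − q)/(p + q) · C(p + q, p) = (39 − 17)/(39 + 17) · 97997533741800 = 38499031112850.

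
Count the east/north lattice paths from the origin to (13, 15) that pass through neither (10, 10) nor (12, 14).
Number of paths = 13323104

Inclusion–exclusion. Total paths: C(28, 13) = 37442160. Through P₁: C(20, 10)·C(8, 3) = 10346336. Through P₂: C(26, 12)·C(2, 1) = 19315400. Since P₁ is strictly southwest of P₂, a monotone path through both must visit P₁ then P₂; paths through both = C(20, 10)·C(6, 2)·C(2, 1) = 5542680. Avoid both = 37442160 − 10346336 − 19315400 + 5542680 = 13323104.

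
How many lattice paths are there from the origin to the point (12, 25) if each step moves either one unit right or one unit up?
Number of paths = 1852482996

A monotone lattice path from (0, 0) to (12, 25) consists of 12 east steps and 25 north steps in some order, so it is determined by which 12 of the 37 steps are east. The count is C(37, 12) = 1852482996.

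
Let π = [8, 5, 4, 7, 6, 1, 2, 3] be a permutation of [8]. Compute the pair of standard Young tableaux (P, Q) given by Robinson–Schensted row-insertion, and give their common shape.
P = [1, 2, 3] / [4, 6] / [5, 7] / [8];  Q = [1, 4, 8] / [2, 5] / [3, 7] / [6];  common shape = (3, 2, 2, 1)

Row-insert the values π_1, π_2, … into P one at a time, bumping the leftmost entry strictly greater than the inserted value down to the next row. The recording tableau Q records, in position (i, j), the step at which that cell was added to P.
  Insert 8 (step 1): P = [8];  Q = [1]
  Insert 5 (step 2): P = [5] / [8];  Q = [1] / [2]
  Insert 4 (step 3): P = [4] / [5] / [8];  Q = [1] / [2] / [3]
  Insert 7 (step 4): P = [4, 7] / [5] / [8];  Q = [1, 4] / [2] / [3]
  Insert 6 (step 5): P = [4, 6] / [5, 7] / [8];  Q = [1, 4] / [2, 5] / [3]
  Insert 1 (step 6): P = [1, 6] / [4, 7] / [5] / [8];  Q = [1, 4] / [2, 5] / [3] / [6]
  Insert 2 (step 7): P = [1, 2] / [4, 6] / [5, 7] / [8];  Q = [1, 4] / [2, 5] / [3, 7] / [6]
  Insert 3 (step 8): P = [1, 2, 3] / [4, 6] / [5, 7] / [8];  Q = [1, 4, 8] / [2, 5] / [3, 7] / [6]
Final shape: (3, 2, 2, 1).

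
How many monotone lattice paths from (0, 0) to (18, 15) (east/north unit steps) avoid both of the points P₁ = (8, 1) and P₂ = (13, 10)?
Number of paths = 735742920

Inclusion–exclusion. Total paths: C(33, 18) = 1037158320. Through P₁: C(9, 8)·C(24, 10) = 17651304. Through P₂: C(23, 13)·C(10, 5) = 288304632. Since P₁ is strictly southwest of P₂, a monotone path through both must visit P₁ then P₂; paths through both = C(9, 8)·C(14, 5)·C(10, 5) = 4540536. Avoid both = 1037158320 − 17651304 − 288304632 + 4540536 = 735742920.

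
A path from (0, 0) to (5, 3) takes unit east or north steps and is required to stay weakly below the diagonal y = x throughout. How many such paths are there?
Number of paths = 28

By the reflection principle (André's argument), the number of monotone paths to (5, 3) with n ≤ m that never go above y = x is C(8, 5) − C(8, 6) = 56 − 28 = 28.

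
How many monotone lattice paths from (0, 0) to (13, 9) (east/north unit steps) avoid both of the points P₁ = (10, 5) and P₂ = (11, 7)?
Number of paths = 255425

Inclusion–exclusion. Total paths: C(22, 13) = 497420. Through P₁: C(15, 10)·C(7, 3) = 105105. Through P₂: C(18, 11)·C(4, 2) = 190944. Since P₁ is strictly southwest of P₂, a monotone path through both must visit P₁ then P₂; paths through both = C(15, 10)·C(3, 1)·C(4, 2) = 54054. Avoid both = 497420 − 105105 − 190944 + 54054 = 255425.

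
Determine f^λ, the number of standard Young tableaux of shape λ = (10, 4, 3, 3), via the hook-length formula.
# SYT of shape (10, 4, 3, 3) = 14244300

Hook-length formula: f^λ = n! / Π hook(c), product over all cells c of the Young diagram. For λ = (10, 4, 3, 3), n = 20 boxes. Hook lengths by row (left-to-right, top-to-bottom): [13, 12, 11, 8, 6, 5, 4, 3, 2, 1]; [6, 5, 4, 1]; [4, 3, 2]; [3, 2, 1]. Product of hooks = 170798284800. So f^λ = 20! / 170798284800 = 2432902008176640000 / 170798284800 = 14244300.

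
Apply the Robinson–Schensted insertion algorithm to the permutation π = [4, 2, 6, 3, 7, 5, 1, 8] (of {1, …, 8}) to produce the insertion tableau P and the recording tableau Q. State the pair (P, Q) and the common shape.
P = [1, 3, 5, 8] / [2, 6, 7] / [4];  Q = [1, 3, 5, 8] / [2, 4, 6] / [7];  common shape = (4, 3, 1)

Row-insert the values π_1, π_2, … into P one at a time, bumping the leftmost entry strictly greater than the inserted value down to the next row. The recording tableau Q records, in position (i, j), the step at which that cell was added to P.
  Insert 4 (step 1): P = [4];  Q = [1]
  Insert 2 (step 2): P = [2] / [4];  Q = [1] / [2]
  Insert 6 (step 3): P = [2, 6] / [4];  Q = [1, 3] / [2]
  Insert 3 (step 4): P = [2, 3] / [4, 6];  Q = [1, 3] / [2, 4]
  Insert 7 (step 5): P = [2, 3, 7] / [4, 6];  Q = [1, 3, 5] / [2, 4]
  Insert 5 (step 6): P = [2, 3, 5] / [4, 6, 7];  Q = [1, 3, 5] / [2, 4, 6]
  Insert 1 (step 7): P = [1, 3, 5] / [2, 6, 7] / [4];  Q = [1, 3, 5] / [2, 4, 6] / [7]
  Insert 8 (step 8): P = [1, 3, 5, 8] / [2, 6, 7] / [4];  Q = [1, 3, 5, 8] / [2, 4, 6] / [7]
Final shape: (4, 3, 1).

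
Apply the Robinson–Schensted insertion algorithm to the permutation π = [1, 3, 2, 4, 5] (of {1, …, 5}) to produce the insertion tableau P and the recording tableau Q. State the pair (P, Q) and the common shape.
P = [1, 2, 4, 5] / [3];  Q = [1, 2, 4, 5] / [3];  common shape = (4, 1)

Row-insert the values π_1, π_2, … into P one at a time, bumping the leftmost entry strictly greater than the inserted value down to the next row. The recording tableau Q records, in position (i, j), the step at which that cell was added to P.
  Insert 1 (step 1): P = [1];  Q = [1]
  Insert 3 (step 2): P = [1, 3];  Q = [1, 2]
  Insert 2 (step 3): P = [1, 2] / [3];  Q = [1, 2] / [3]
  Insert 4 (step 4): P = [1, 2, 4] / [3];  Q = [1, 2, 4] / [3]
  Insert 5 (step 5): P = [1, 2, 4, 5] / [3];  Q = [1, 2, 4, 5] / [3]
Final shape: (4, 1).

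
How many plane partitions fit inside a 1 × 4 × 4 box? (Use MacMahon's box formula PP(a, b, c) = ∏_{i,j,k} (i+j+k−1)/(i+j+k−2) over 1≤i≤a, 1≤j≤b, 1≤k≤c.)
PP(1, 4, 4) = 70

Evaluate the triple product over i = 1..1, j = 1..4, k = 1..4. The factors are (2/1) · (3/2) · (4/3) · (5/4) · (3/2) · (4/3) · (5/4) · (6/5) · … (16 factors total). The numerators and denominators telescope so the product is an integer; carrying out the multiplication exactly gives PP(1, 4, 4) = 70.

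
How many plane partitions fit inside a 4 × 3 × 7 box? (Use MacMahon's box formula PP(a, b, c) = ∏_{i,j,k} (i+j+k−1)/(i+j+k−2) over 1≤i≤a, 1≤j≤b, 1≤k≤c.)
PP(4, 3, 7) = 1557270

Evaluate the triple product over i = 1..4, j = 1..3, k = 1..7. The factors are (2/1) · (3/2) · (4/3) · (5/4) · (6/5) · (7/6) · (8/7) · (3/2) · … (84 factors total). The numerators and denominators telescope so the product is an integer; carrying out the multiplication exactly gives PP(4, 3, 7) = 1557270.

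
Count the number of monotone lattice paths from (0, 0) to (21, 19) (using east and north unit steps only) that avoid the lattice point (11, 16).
Number of paths = 127553570430

Total paths from (0, 0) to (21, 19): C(40, 21) = 131282408400. Paths through (11, 16): (paths (0, 0) → (11, 16)) × (paths (11, 16) → (21, 19)) = C(27, 11) · C(13, 10) = 13037895 · 286 = 3728837970. Avoidance count = 131282408400 − 3728837970 = 127553570430.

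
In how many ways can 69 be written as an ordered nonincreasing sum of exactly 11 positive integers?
p(69, 11 parts) = 211782

Partitions of n into exactly k parts are in bijection with partitions of n − k into at most k parts (subtract 1 from each part). So p(69, exactly 11) = p(58, parts ≤ 11). Computing via the recurrence p(m, j) = p(m, j−1) + p(m−j, j) gives 211782.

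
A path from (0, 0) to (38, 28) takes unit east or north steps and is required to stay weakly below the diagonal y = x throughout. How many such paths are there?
Number of paths = 962810849581892080

By the reflection principle (André's argument), the number of monotone paths to (38, 28) with n ≤ m that never go above y = x is C(66, 38) − C(66, 39) = 3413602103063071920 − 2450791253481179840 = 962810849581892080.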